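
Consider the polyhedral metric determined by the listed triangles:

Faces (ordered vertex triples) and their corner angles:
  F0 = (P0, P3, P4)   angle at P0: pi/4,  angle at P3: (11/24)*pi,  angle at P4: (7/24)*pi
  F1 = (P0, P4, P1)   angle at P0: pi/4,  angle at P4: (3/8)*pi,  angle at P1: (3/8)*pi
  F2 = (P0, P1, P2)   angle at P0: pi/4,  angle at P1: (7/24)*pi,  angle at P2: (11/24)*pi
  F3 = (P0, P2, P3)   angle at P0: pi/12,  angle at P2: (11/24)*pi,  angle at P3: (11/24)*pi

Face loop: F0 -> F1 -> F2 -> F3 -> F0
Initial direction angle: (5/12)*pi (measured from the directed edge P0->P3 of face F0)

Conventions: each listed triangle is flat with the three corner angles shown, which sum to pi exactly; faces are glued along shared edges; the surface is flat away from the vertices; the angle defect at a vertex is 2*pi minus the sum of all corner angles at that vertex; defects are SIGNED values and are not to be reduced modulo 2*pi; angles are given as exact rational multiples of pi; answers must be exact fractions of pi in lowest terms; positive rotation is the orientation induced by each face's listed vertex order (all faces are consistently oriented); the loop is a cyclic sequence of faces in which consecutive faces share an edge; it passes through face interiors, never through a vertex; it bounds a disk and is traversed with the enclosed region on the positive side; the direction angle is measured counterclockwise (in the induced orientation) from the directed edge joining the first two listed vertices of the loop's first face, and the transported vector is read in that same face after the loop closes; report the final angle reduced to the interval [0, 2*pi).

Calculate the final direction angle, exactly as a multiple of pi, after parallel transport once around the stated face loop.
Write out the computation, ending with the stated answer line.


enclosed vertex P0: corner angles sum to (5/6)*pi, defect = 2*pi - (5/6)*pi = (7/6)*pi
the rotation equals the total enclosed defect, so the final angle is initial + defects (mod 2*pi)
final angle = (5/12)*pi + (7/6)*pi = (19/12)*pi (mod 2*pi)

Answer: final direction angle = (19/12)*pi


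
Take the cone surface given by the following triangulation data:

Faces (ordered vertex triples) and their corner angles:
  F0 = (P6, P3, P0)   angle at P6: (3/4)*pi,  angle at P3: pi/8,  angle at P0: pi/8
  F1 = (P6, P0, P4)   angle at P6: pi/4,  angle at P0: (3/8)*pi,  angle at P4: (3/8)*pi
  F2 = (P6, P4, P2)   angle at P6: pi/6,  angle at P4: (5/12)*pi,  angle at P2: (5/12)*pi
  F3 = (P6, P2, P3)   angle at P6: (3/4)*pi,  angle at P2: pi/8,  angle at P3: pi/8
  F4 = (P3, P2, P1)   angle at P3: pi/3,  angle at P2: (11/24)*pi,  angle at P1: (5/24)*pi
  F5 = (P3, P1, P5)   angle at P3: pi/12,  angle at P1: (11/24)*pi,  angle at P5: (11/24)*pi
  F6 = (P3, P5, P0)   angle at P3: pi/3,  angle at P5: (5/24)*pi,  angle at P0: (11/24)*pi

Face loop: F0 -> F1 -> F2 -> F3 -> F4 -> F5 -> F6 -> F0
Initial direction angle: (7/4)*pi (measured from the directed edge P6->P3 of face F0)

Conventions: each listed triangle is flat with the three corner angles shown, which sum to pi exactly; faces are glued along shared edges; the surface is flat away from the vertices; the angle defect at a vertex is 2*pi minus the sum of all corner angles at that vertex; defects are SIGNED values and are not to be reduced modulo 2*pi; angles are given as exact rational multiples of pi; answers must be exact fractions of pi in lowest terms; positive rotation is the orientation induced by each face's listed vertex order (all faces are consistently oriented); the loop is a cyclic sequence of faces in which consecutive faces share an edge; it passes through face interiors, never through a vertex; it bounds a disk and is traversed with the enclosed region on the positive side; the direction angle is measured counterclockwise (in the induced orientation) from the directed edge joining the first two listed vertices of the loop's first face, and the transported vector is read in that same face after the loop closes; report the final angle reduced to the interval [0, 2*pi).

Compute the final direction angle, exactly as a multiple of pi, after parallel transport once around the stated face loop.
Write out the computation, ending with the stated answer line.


enclosed vertex P3: corner angles sum to pi, defect = 2*pi - pi = pi
enclosed vertex P6: corner angles sum to (23/12)*pi, defect = 2*pi - (23/12)*pi = pi/12
summing the enclosed defects onto the initial angle, mod 2*pi in the induced orientation:
final angle = (7/4)*pi + (13/12)*pi = (5/6)*pi (mod 2*pi)

Answer: final direction angle = (5/6)*pi


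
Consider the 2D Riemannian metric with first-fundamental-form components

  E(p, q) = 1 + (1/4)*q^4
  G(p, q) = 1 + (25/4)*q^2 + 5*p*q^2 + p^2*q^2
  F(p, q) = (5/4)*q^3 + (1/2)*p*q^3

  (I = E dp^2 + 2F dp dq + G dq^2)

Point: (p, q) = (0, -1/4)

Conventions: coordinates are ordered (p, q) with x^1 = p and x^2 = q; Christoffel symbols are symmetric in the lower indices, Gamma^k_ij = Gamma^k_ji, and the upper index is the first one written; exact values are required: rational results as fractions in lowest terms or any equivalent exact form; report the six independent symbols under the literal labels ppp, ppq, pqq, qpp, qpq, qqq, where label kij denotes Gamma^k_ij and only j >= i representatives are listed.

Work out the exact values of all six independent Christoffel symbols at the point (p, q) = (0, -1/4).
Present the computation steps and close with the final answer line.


E = 1025/1024, F = -5/256, G = 89/64 at the point
E_p = 0, E_q = -1/64, F_p = -1/128, F_q = 15/64, G_p = 5/16, G_q = -25/8
EG - F^2 = 1425/1024;  g^inv = (1024/1425) * [[89/64, 5/256], [5/256, 1025/1024]]
first-kind symbols [ij,l] = (1/2)(d_i g_jl + d_j g_il - d_l g_ij): [pp,p] = E_p/2 = 0, [pp,q] = F_p - E_q/2 = 0, [pq,p] = E_q/2 = -1/128, [pq,q] = G_p/2 = 5/32, [qq,p] = F_q - G_p/2 = 5/64, [qq,q] = G_q/2 = -25/16
Gamma^p_ij = (G*[ij,p] - F*[ij,q])/(EG - F^2), Gamma^q_ij = (E*[ij,q] - F*[ij,p])/(EG - F^2)

Answer: Gamma_ppp = 0, Gamma_ppq = -8/1425, Gamma_pqq = 16/285, Gamma_qpp = 0, Gamma_qpq = 32/285, Gamma_qqq = -64/57


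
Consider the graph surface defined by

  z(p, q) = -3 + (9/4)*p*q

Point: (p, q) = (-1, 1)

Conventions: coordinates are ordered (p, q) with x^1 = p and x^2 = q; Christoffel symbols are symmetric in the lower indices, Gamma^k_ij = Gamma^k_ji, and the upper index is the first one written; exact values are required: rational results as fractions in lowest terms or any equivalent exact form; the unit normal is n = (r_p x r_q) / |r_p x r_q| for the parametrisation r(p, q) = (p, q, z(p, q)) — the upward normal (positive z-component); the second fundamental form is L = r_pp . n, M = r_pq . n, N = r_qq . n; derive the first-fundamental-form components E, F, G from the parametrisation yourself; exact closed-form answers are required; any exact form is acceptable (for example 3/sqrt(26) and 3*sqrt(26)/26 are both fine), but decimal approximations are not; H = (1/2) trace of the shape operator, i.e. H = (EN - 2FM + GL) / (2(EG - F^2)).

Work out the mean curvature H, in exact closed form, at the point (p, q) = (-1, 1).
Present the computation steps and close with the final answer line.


z_p = 9/4, z_q = -9/4, z_pp = 0, z_pq = 9/4, z_qq = 0
E = 97/16, F = -81/16, G = 97/16; answer radicand W^2 = 89/8
unnormalised second-form numerators: l = 0, m = 9/4, n = 0; L = l/sqrt(89/8), and similarly M = m/sqrt(W^2), N = n/sqrt(W^2)
H = (E*n - 2*F*m + G*l) / (2*(EG - F^2)*sqrt(W^2)); E*n - 2*F*m + G*l = 729/32, EG - F^2 = 89/8, so H = (729/712)/sqrt(89/8)

Answer: H = 729*sqrt(178)/31684


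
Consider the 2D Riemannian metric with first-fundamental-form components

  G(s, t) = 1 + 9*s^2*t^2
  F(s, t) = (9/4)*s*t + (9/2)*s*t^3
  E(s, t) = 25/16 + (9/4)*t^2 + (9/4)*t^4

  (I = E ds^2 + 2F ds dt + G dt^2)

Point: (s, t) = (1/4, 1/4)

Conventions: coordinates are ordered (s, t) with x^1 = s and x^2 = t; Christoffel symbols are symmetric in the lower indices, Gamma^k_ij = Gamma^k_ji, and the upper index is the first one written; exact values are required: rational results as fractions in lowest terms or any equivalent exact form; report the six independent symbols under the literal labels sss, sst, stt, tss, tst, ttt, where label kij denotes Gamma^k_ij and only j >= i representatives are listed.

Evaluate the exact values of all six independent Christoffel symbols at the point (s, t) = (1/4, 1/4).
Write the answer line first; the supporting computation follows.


Answer: Gamma_sss = 0, Gamma_sst = 648/1789, Gamma_stt = 648/1789, Gamma_tss = 0, Gamma_tst = 144/1789, Gamma_ttt = 144/1789

E = 1753/1024, F = 81/512, G = 265/256 at the point
E_s = 0, E_t = 81/64, F_s = 81/128, F_t = 99/128, G_s = 9/32, G_t = 9/32
EG - F^2 = 1789/1024;  g^inv = (1024/1789) * [[265/256, -81/512], [-81/512, 1753/1024]]
first-kind symbols [ij,l] = (1/2)(d_i g_jl + d_j g_il - d_l g_ij): [ss,s] = E_s/2 = 0, [ss,t] = F_s - E_t/2 = 0, [st,s] = E_t/2 = 81/128, [st,t] = G_s/2 = 9/64, [tt,s] = F_t - G_s/2 = 81/128, [tt,t] = G_t/2 = 9/64
Gamma^s_ij = (G*[ij,s] - F*[ij,t])/(EG - F^2), Gamma^t_ij = (E*[ij,t] - F*[ij,s])/(EG - F^2)


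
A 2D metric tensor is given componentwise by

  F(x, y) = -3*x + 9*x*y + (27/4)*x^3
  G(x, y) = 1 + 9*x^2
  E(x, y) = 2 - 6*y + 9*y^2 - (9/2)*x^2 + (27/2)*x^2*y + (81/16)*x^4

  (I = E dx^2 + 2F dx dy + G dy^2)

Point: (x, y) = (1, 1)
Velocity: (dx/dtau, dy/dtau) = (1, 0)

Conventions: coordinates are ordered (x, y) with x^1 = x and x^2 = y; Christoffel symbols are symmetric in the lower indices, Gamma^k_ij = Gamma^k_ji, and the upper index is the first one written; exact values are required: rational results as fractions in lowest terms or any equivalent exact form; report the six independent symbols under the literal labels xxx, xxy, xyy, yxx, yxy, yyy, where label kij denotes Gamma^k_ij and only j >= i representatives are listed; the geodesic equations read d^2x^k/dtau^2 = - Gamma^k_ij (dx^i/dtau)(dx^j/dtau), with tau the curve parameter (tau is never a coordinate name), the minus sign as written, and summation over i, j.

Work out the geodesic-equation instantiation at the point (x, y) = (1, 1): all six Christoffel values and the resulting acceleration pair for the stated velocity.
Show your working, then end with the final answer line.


E = 305/16, F = 51/4, G = 10 at the point
E_x = 153/4, E_y = 51/2, F_x = 105/4, F_y = 9, G_x = 18, G_y = 0
EG - F^2 = 449/16;  g^inv = (16/449) * [[10, -51/4], [-51/4, 305/16]]
first-kind symbols [ij,l] = (1/2)(d_i g_jl + d_j g_il - d_l g_ij): [xx,x] = E_x/2 = 153/8, [xx,y] = F_x - E_y/2 = 27/2, [xy,x] = E_y/2 = 51/4, [xy,y] = G_x/2 = 9, [yy,x] = F_y - G_x/2 = 0, [yy,y] = G_y/2 = 0
Gamma^x_ij = (G*[ij,x] - F*[ij,y])/(EG - F^2), Gamma^y_ij = (E*[ij,y] - F*[ij,x])/(EG - F^2)
Gamma_xxx = 306/449, Gamma_xxy = 204/449, Gamma_xyy = 0, Gamma_yxx = 216/449, Gamma_yxy = 144/449, Gamma_yyy = 0
d^2x/dtau^2 = -(Gamma_xxx*(1)^2 + 2*Gamma_xxy*(1)*(0) + Gamma_xyy*(0)^2) = -306/449
d^2y/dtau^2 = -(Gamma_yxx*(1)^2 + 2*Gamma_yxy*(1)*(0) + Gamma_yyy*(0)^2) = -216/449

Answer: Gamma_xxx = 306/449, Gamma_xxy = 204/449, Gamma_xyy = 0, Gamma_yxx = 216/449, Gamma_yxy = 144/449, Gamma_yyy = 0; accelerations (d^2x/dtau^2, d^2y/dtau^2) = (-306/449, -216/449)


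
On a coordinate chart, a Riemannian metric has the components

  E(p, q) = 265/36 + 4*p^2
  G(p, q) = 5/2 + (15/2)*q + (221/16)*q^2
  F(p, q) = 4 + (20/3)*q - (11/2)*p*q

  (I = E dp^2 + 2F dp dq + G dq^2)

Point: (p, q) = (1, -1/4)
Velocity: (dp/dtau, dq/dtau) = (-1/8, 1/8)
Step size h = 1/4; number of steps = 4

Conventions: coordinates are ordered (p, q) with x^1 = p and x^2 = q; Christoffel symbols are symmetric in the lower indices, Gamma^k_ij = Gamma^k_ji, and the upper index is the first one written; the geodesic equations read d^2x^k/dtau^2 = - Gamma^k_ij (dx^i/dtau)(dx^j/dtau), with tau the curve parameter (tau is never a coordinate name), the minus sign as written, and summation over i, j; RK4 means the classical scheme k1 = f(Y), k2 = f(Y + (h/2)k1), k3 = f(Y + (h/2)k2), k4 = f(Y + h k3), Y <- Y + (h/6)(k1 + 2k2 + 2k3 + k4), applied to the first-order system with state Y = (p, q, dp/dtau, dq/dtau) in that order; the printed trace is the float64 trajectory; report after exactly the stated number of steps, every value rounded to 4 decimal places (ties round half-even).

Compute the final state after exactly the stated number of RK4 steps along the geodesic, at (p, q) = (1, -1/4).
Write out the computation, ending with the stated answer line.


f(Y) = (dp/dtau, dq/dtau, -Gamma^p_ij Y'^i Y'^j, -Gamma^q_ij Y'^i Y'^j) with the Gammas evaluated at the stage position; h = 0.250000; intermediate values shown to 6 dp
step 0: p = 1.0000, q = -0.2500, dp/dtau = -0.1250, dq/dtau = 0.1250
step 1:
  k1: at (p, q) = (1.000000, -0.250000), (dp/dtau, dq/dtau) = (-0.125000, 0.125000); Gamma_ppp = 0.270581, Gamma_ppq = 0.000000, Gamma_pqq = 0.201286, Gamma_qpp = 0.249682, Gamma_qpq = 0.000000, Gamma_qqq = -0.302066; k1 = (-0.125000, 0.125000, -0.007373, 0.000818)
  k2: at (p, q) = (0.984375, -0.234375), (dp/dtau, dq/dtau) = (-0.125922, 0.125102); Gamma_ppp = 0.361865, Gamma_ppq = 0.000000, Gamma_pqq = -0.006454, Gamma_qpp = -0.034752, Gamma_qpq = 0.000000, Gamma_qqq = 0.357523; k2 = (-0.125922, 0.125102, -0.005637, -0.005044)
  k3: at (p, q) = (0.984260, -0.234362), (dp/dtau, dq/dtau) = (-0.125705, 0.124369); Gamma_ppp = 0.361825, Gamma_ppq = 0.000000, Gamma_pqq = -0.006333, Gamma_qpp = -0.034669, Gamma_qpq = 0.000000, Gamma_qqq = 0.357338; k3 = (-0.125705, 0.124369, -0.005619, -0.004979)
  k4: at (p, q) = (0.968574, -0.218908), (dp/dtau, dq/dtau) = (-0.126405, 0.123755); Gamma_ppp = 0.452292, Gamma_ppq = 0.000000, Gamma_pqq = -0.208071, Gamma_qpp = -0.310870, Gamma_qpq = 0.000000, Gamma_qqq = 0.985208; k4 = (-0.126405, 0.123755, -0.004040, -0.010122)
  Y <- Y + (h/6)(k1 + 2k2 + 2k3 + k4): p = 0.9686, q = -0.2188, dp/dtau = -0.1264, dq/dtau = 0.1238
step 2:
  k1: at (p, q) = (0.968556, -0.218846), (dp/dtau, dq/dtau) = (-0.126414, 0.123777); Gamma_ppp = 0.452696, Gamma_ppq = 0.000000, Gamma_pqq = -0.208980, Gamma_qpp = -0.312077, Gamma_qpq = 0.000000, Gamma_qqq = 0.987936; k1 = (-0.126414, 0.123777, -0.004033, -0.010149)
  k2: at (p, q) = (0.952754, -0.203374), (dp/dtau, dq/dtau) = (-0.126918, 0.122508); Gamma_ppp = 0.539275, Gamma_ppq = 0.000000, Gamma_pqq = -0.397853, Gamma_qpp = -0.570566, Gamma_qpq = 0.000000, Gamma_qqq = 1.563322; k2 = (-0.126918, 0.122508, -0.002716, -0.014272)
  k3: at (p, q) = (0.952691, -0.203532), (dp/dtau, dq/dtau) = (-0.126753, 0.121993); Gamma_ppp = 0.538207, Gamma_ppq = 0.000000, Gamma_pqq = -0.395439, Gamma_qpp = -0.567445, Gamma_qpq = 0.000000, Gamma_qqq = 1.556338; k3 = (-0.126753, 0.121993, -0.002762, -0.014045)
  k4: at (p, q) = (0.936868, -0.188348), (dp/dtau, dq/dtau) = (-0.127104, 0.120266); Gamma_ppp = 0.615959, Gamma_ppq = 0.000000, Gamma_pqq = -0.560834, Gamma_qpp = -0.793900, Gamma_qpq = 0.000000, Gamma_qqq = 2.048872; k4 = (-0.127104, 0.120266, -0.001839, -0.016809)
  Y <- Y + (h/6)(k1 + 2k2 + 2k3 + k4): p = 0.9369, q = -0.1883, dp/dtau = -0.1271, dq/dtau = 0.1203
step 3:
  k1: at (p, q) = (0.936853, -0.188302), (dp/dtau, dq/dtau) = (-0.127115, 0.120294); Gamma_ppp = 0.616205, Gamma_ppq = 0.000000, Gamma_pqq = -0.561368, Gamma_qpp = -0.794606, Gamma_qpq = 0.000000, Gamma_qqq = 2.050412; k1 = (-0.127115, 0.120294, -0.001833, -0.016831)
  k2: at (p, q) = (0.920964, -0.173266), (dp/dtau, dq/dtau) = (-0.127344, 0.118190); Gamma_ppp = 0.684127, Gamma_ppq = 0.000000, Gamma_pqq = -0.701643, Gamma_qpp = -0.986724, Gamma_qpq = 0.000000, Gamma_qqq = 2.457114; k2 = (-0.127344, 0.118190, -0.001293, -0.018322)
  k3: at (p, q) = (0.920936, -0.173529), (dp/dtau, dq/dtau) = (-0.127276, 0.118004); Gamma_ppp = 0.682823, Gamma_ppq = 0.000000, Gamma_pqq = -0.698801, Gamma_qpp = -0.983066, Gamma_qpq = 0.000000, Gamma_qqq = 2.449201; k3 = (-0.127276, 0.118004, -0.001330, -0.018180)
  k4: at (p, q) = (0.905034, -0.158801), (dp/dtau, dq/dtau) = (-0.127447, 0.115749); Gamma_ppp = 0.739959, Gamma_ppq = 0.000000, Gamma_pqq = -0.812664, Gamma_qpp = -1.139173, Gamma_qpq = 0.000000, Gamma_qqq = 2.769091; k4 = (-0.127447, 0.115749, -0.001131, -0.018596)
  Y <- Y + (h/6)(k1 + 2k2 + 2k3 + k4): p = 0.9050, q = -0.1588, dp/dtau = -0.1275, dq/dtau = 0.1158
step 4:
  k1: at (p, q) = (0.905028, -0.158784), (dp/dtau, dq/dtau) = (-0.127457, 0.115776); Gamma_ppp = 0.740026, Gamma_ppq = 0.000000, Gamma_pqq = -0.812803, Gamma_qpp = -1.139353, Gamma_qpq = 0.000000, Gamma_qqq = 2.769467; k1 = (-0.127457, 0.115776, -0.001127, -0.018613)
  k2: at (p, q) = (0.889096, -0.144312), (dp/dtau, dq/dtau) = (-0.127598, 0.113449); Gamma_ppp = 0.787007, Gamma_ppq = 0.000000, Gamma_pqq = -0.902314, Gamma_qpp = -1.262246, Gamma_qpq = 0.000000, Gamma_qqq = 3.010933; k2 = (-0.127598, 0.113449, -0.001200, -0.018202)
  k3: at (p, q) = (0.889079, -0.144603), (dp/dtau, dq/dtau) = (-0.127607, 0.113501); Gamma_ppp = 0.786033, Gamma_ppq = 0.000000, Gamma_pqq = -0.900269, Gamma_qpp = -1.259679, Gamma_qpq = 0.000000, Gamma_qqq = 3.005607; k3 = (-0.127607, 0.113501, -0.001202, -0.018208)
  k4: at (p, q) = (0.873127, -0.130409), (dp/dtau, dq/dtau) = (-0.127757, 0.111224); Gamma_ppp = 0.824113, Gamma_ppq = 0.000000, Gamma_pqq = -0.968850, Gamma_qpp = -1.354041, Gamma_qpq = 0.000000, Gamma_qqq = 3.181037; k4 = (-0.127757, 0.111224, -0.001466, -0.017251)
  Y <- Y + (h/6)(k1 + 2k2 + 2k3 + k4): p = 0.8731, q = -0.1304, dp/dtau = -0.1278, dq/dtau = 0.1112

Answer: p = 0.8731, q = -0.1304, dp/dtau = -0.1278, dq/dtau = 0.1112


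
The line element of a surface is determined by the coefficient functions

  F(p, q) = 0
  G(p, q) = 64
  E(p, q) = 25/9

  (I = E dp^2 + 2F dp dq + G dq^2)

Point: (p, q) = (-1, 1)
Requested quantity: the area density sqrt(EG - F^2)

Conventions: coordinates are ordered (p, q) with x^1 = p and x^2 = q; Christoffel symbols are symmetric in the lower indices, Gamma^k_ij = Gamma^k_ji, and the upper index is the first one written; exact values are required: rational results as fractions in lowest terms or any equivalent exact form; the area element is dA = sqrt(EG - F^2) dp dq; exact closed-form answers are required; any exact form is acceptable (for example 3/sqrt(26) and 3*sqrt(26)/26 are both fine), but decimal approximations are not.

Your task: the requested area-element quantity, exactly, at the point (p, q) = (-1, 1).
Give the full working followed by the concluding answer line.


E = 25/9, F = 0, G = 64; EG - F^2 = 1600/9

Answer: sqrt(EG - F^2) = 40/3


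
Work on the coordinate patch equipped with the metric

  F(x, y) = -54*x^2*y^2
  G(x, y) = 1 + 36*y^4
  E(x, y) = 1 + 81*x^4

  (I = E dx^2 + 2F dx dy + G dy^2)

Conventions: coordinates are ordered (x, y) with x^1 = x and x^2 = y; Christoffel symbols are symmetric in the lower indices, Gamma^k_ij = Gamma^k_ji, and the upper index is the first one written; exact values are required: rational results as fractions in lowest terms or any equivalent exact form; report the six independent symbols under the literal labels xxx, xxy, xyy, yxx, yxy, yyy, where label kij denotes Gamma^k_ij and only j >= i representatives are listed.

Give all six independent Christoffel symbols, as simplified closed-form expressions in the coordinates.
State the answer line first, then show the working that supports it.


Answer: Gamma_xxx = 162*x^3/(81*x^4 + 36*y^4 + 1), Gamma_xxy = 0, Gamma_xyy = -108*x^2*y/(81*x^4 + 36*y^4 + 1), Gamma_yxx = -108*x*y^2/(81*x^4 + 36*y^4 + 1), Gamma_yxy = 0, Gamma_yyy = 72*y^3/(81*x^4 + 36*y^4 + 1)

E = 1 + 81*x^4; F = -54*x^2*y^2; G = 1 + 36*y^4
Gamma^k_ij = (1/2) g^{kl} (d_i g_jl + d_j g_il - d_l g_ij), with g^inv = (1/(EG-F^2)) [[G, -F], [-F, E]]
first partials: E_x = 324*x^3, E_y = 0, F_x = -108*x*y^2, F_y = -108*x^2*y, G_x = 0, G_y = 144*y^3
D = EG - F^2 = 1 + 36*y^4 + 81*x^4
expanded: Gamma^x_xx = (G E_x - 2F F_x + F E_y)/(2D), Gamma^x_xy = (G E_y - F G_x)/(2D), Gamma^x_yy = (2G F_y - G G_x - F G_y)/(2D), Gamma^y_xx = (2E F_x - E E_y - F E_x)/(2D), Gamma^y_xy = (E G_x - F E_y)/(2D), Gamma^y_yy = (E G_y - 2F F_y + F G_x)/(2D); substitute and cancel common factors


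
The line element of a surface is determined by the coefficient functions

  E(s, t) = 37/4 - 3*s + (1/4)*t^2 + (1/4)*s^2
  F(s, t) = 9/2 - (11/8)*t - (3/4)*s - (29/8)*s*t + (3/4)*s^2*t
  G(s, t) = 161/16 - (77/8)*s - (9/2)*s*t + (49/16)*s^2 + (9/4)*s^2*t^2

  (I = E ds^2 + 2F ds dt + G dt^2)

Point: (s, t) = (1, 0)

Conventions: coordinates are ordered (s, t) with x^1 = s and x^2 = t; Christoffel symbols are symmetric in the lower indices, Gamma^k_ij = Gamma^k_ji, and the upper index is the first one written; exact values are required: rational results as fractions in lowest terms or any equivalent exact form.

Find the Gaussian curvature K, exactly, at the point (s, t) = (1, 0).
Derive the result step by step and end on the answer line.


E = 13/2, F = 15/4, G = 7/2, EG - F^2 = 139/16 at the point
E_s = -5/2, E_t = 0, F_s = -3/4, F_t = -17/4, G_s = -7/2, G_t = -9/2
E_tt = 1/2, F_st = -17/8, G_ss = 49/8
Brioschi: K = (det M1 - det M2) / (EG - F^2)^2 with the standard first/second-derivative matrices M1, M2.
M1 = [[-E_tt/2 + F_st - G_ss/2, E_s/2, F_s - E_t/2], [F_t - G_s/2, E, F], [G_t/2, F, G]] = [[-87/16, -5/4, -3/4], [-5/2, 13/2, 15/4], [-9/4, 15/4, 7/2]]; det M1 = -13201/256
M2 = [[0, E_t/2, G_s/2], [E_t/2, E, F], [G_s/2, F, G]] = [[0, 0, -7/4], [0, 13/2, 15/4], [-7/4, 15/4, 7/2]]; det M2 = -637/32
det M1 - det M2 = -8105/256; K = -8105/256 / (139/16)^2 = -8105/19321

Answer: K = -8105/19321


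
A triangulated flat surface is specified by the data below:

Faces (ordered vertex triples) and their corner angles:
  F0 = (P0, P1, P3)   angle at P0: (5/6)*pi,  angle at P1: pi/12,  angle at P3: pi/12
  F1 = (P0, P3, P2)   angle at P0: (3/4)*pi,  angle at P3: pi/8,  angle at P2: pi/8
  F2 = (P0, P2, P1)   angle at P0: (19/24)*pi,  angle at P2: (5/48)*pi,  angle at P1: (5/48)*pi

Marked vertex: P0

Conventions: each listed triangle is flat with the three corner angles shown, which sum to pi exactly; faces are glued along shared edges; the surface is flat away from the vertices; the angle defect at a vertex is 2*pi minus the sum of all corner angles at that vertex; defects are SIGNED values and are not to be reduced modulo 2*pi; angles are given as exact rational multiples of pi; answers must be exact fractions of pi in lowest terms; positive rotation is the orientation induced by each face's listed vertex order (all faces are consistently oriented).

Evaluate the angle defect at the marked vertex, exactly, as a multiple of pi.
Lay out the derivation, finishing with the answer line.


Sum of corner angles at P0: (19/8)*pi
defect = 2*pi - (19/8)*pi

Answer: defect(P0) = (-3/8)*pi


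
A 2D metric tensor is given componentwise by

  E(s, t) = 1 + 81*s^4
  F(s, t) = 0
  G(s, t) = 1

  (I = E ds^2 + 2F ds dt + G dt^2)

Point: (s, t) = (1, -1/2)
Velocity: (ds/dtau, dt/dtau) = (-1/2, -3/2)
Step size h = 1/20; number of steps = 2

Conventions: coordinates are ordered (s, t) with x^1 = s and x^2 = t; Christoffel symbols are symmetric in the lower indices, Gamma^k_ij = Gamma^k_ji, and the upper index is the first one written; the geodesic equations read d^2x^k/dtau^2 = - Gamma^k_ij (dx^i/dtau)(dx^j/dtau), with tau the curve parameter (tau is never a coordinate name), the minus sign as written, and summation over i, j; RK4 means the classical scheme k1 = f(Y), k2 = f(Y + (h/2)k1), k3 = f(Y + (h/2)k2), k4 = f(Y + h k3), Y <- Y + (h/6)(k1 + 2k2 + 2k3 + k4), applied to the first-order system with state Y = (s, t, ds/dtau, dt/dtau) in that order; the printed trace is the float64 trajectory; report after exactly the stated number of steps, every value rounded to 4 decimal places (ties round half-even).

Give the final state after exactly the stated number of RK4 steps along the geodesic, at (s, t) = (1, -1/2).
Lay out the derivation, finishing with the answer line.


f(Y) = (ds/dtau, dt/dtau, -Gamma^s_ij Y'^i Y'^j, -Gamma^t_ij Y'^i Y'^j) with the Gammas evaluated at the stage position; h = 0.050000; intermediate values shown to 6 dp
step 0: s = 1.0000, t = -0.5000, ds/dtau = -0.5000, dt/dtau = -1.5000
step 1:
  k1: at (s, t) = (1.000000, -0.500000), (ds/dtau, dt/dtau) = (-0.500000, -1.500000); Gamma_sss = 1.975610, Gamma_sst = 0.000000, Gamma_stt = 0.000000, Gamma_tss = 0.000000, Gamma_tst = 0.000000, Gamma_ttt = 0.000000; k1 = (-0.500000, -1.500000, -0.493902, 0.000000)
  k2: at (s, t) = (0.987500, -0.537500), (ds/dtau, dt/dtau) = (-0.512348, -1.500000); Gamma_sss = 1.999359, Gamma_sst = 0.000000, Gamma_stt = 0.000000, Gamma_tss = 0.000000, Gamma_tst = 0.000000, Gamma_ttt = 0.000000; k2 = (-0.512348, -1.500000, -0.524832, 0.000000)
  k3: at (s, t) = (0.987191, -0.537500), (ds/dtau, dt/dtau) = (-0.513121, -1.500000); Gamma_sss = 1.999952, Gamma_sst = 0.000000, Gamma_stt = 0.000000, Gamma_tss = 0.000000, Gamma_tst = 0.000000, Gamma_ttt = 0.000000; k3 = (-0.513121, -1.500000, -0.526573, 0.000000)
  k4: at (s, t) = (0.974344, -0.575000), (ds/dtau, dt/dtau) = (-0.526329, -1.500000); Gamma_sss = 2.024925, Gamma_sst = 0.000000, Gamma_stt = 0.000000, Gamma_tss = 0.000000, Gamma_tst = 0.000000, Gamma_ttt = 0.000000; k4 = (-0.526329, -1.500000, -0.560949, 0.000000)
  Y <- Y + (h/6)(k1 + 2k2 + 2k3 + k4): s = 0.9744, t = -0.5750, ds/dtau = -0.5263, dt/dtau = -1.5000
step 2:
  k1: at (s, t) = (0.974356, -0.575000), (ds/dtau, dt/dtau) = (-0.526314, -1.500000); Gamma_sss = 2.024901, Gamma_sst = 0.000000, Gamma_stt = 0.000000, Gamma_tss = 0.000000, Gamma_tst = 0.000000, Gamma_ttt = 0.000000; k1 = (-0.526314, -1.500000, -0.560910, 0.000000)
  k2: at (s, t) = (0.961198, -0.612500), (ds/dtau, dt/dtau) = (-0.540337, -1.500000); Gamma_sss = 2.051071, Gamma_sst = 0.000000, Gamma_stt = 0.000000, Gamma_tss = 0.000000, Gamma_tst = 0.000000, Gamma_ttt = 0.000000; k2 = (-0.540337, -1.500000, -0.598838, 0.000000)
  k3: at (s, t) = (0.960848, -0.612500), (ds/dtau, dt/dtau) = (-0.541285, -1.500000); Gamma_sss = 2.051777, Gamma_sst = 0.000000, Gamma_stt = 0.000000, Gamma_tss = 0.000000, Gamma_tst = 0.000000, Gamma_ttt = 0.000000; k3 = (-0.541285, -1.500000, -0.601149, 0.000000)
  k4: at (s, t) = (0.947292, -0.650000), (ds/dtau, dt/dtau) = (-0.556371, -1.500000); Gamma_sss = 2.079402, Gamma_sst = 0.000000, Gamma_stt = 0.000000, Gamma_tss = 0.000000, Gamma_tst = 0.000000, Gamma_ttt = 0.000000; k4 = (-0.556371, -1.500000, -0.643677, 0.000000)
  Y <- Y + (h/6)(k1 + 2k2 + 2k3 + k4): s = 0.9473, t = -0.6500, ds/dtau = -0.5564, dt/dtau = -1.5000

Answer: s = 0.9473, t = -0.6500, ds/dtau = -0.5564, dt/dtau = -1.5000


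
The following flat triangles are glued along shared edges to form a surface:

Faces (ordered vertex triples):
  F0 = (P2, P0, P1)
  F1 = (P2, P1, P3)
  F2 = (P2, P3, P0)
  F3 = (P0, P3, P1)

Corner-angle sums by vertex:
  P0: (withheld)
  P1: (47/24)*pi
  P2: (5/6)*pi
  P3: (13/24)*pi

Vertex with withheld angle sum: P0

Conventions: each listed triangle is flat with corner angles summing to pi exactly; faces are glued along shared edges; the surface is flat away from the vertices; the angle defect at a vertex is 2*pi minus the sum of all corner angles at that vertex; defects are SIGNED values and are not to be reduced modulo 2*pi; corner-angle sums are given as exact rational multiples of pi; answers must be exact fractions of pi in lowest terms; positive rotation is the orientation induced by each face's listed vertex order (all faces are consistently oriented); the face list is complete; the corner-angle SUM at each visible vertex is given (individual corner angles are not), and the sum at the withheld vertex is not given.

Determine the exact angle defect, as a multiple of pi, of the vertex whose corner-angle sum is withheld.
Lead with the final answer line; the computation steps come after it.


Answer: defect(P0) = (4/3)*pi

V = 4, E = 6, F = 4; chi = V - E + F = 2
Gauss-Bonnet: total defect = 2*pi*chi = 4*pi; visible defects sum to (8/3)*pi


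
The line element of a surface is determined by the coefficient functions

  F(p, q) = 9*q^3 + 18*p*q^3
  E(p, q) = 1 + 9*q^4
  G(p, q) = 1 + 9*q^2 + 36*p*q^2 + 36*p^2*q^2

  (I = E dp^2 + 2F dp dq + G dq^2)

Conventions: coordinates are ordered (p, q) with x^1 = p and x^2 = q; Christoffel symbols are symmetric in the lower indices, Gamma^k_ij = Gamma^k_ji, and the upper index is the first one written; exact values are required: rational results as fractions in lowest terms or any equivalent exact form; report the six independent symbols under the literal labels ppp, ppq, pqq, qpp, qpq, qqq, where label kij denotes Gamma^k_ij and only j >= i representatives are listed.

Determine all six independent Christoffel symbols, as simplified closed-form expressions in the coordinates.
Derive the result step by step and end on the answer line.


E = 1 + 9*q^4; F = 9*q^3 + 18*p*q^3; G = 1 + 9*q^2 + 36*p*q^2 + 36*p^2*q^2
Gamma^k_ij = (1/2) g^{kl} (d_i g_jl + d_j g_il - d_l g_ij), with g^inv = (1/(EG-F^2)) [[G, -F], [-F, E]]
first partials: E_p = 0, E_q = 36*q^3, F_p = 18*q^3, F_q = 27*q^2 + 54*p*q^2, G_p = 36*q^2 + 72*p*q^2, G_q = 18*q + 72*p*q + 72*p^2*q
D = EG - F^2 = 1 + 9*q^2 + 36*p*q^2 + 9*q^4 + 36*p^2*q^2
expanded: Gamma^p_pp = (G E_p - 2F F_p + F E_q)/(2D), Gamma^p_pq = (G E_q - F G_p)/(2D), Gamma^p_qq = (2G F_q - G G_p - F G_q)/(2D), Gamma^q_pp = (2E F_p - E E_q - F E_p)/(2D), Gamma^q_pq = (E G_p - F E_q)/(2D), Gamma^q_qq = (E G_q - 2F F_q + F G_p)/(2D); substitute and cancel common factors

Answer: Gamma_ppp = 0, Gamma_ppq = 18*q^3/(36*p^2*q^2 + 36*p*q^2 + 9*q^4 + 9*q^2 + 1), Gamma_pqq = (18*p*q^2 + 9*q^2)/(36*p^2*q^2 + 36*p*q^2 + 9*q^4 + 9*q^2 + 1), Gamma_qpp = 0, Gamma_qpq = (36*p*q^2 + 18*q^2)/(36*p^2*q^2 + 36*p*q^2 + 9*q^4 + 9*q^2 + 1), Gamma_qqq = (36*p^2*q + 36*p*q + 9*q)/(36*p^2*q^2 + 36*p*q^2 + 9*q^4 + 9*q^2 + 1)


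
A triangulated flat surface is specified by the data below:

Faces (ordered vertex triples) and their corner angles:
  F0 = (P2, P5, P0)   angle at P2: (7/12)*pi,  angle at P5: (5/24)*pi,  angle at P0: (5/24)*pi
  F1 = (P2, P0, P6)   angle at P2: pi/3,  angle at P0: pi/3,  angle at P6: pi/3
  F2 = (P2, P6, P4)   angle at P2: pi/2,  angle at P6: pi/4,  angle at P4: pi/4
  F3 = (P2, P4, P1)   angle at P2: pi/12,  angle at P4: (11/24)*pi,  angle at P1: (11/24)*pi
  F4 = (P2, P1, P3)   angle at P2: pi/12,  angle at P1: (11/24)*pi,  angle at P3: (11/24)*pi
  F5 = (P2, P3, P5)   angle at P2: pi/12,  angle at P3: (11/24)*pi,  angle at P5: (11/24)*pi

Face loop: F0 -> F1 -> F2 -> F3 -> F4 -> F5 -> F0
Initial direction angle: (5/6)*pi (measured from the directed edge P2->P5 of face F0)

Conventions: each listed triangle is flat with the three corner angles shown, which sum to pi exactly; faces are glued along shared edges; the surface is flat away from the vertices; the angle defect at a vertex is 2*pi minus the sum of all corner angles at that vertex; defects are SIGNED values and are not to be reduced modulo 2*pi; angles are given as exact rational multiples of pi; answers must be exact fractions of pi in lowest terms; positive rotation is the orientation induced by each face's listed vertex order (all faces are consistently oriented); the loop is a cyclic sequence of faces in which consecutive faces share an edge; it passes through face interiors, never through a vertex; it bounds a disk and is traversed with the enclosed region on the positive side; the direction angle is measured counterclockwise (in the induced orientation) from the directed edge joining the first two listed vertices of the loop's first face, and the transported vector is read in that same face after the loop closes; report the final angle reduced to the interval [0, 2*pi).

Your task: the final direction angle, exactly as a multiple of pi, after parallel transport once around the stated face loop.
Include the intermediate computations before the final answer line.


enclosed vertex P2: corner angles sum to (5/3)*pi, defect = 2*pi - (5/3)*pi = pi/3
holonomy = initial angle + sum of enclosed defects (mod 2*pi), positive in the induced orientation
final angle = (5/6)*pi + pi/3 = (7/6)*pi (mod 2*pi)

Answer: final direction angle = (7/6)*pi


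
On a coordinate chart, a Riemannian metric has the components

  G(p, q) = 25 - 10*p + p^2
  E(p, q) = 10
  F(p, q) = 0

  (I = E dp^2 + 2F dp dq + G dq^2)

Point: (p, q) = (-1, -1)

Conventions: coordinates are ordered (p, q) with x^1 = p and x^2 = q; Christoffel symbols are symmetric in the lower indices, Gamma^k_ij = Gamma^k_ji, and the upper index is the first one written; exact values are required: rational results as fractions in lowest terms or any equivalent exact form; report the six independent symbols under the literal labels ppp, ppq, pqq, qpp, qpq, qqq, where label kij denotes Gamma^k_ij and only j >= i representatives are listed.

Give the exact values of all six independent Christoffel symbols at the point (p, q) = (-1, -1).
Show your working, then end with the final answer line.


E = 10, F = 0, G = 36 at the point
E_p = 0, E_q = 0, F_p = 0, F_q = 0, G_p = -12, G_q = 0
EG - F^2 = 360;  g^inv = (1/360) * [[36, 0], [0, 10]]
first-kind symbols [ij,l] = (1/2)(d_i g_jl + d_j g_il - d_l g_ij): [pp,p] = E_p/2 = 0, [pp,q] = F_p - E_q/2 = 0, [pq,p] = E_q/2 = 0, [pq,q] = G_p/2 = -6, [qq,p] = F_q - G_p/2 = 6, [qq,q] = G_q/2 = 0
Gamma^p_ij = (G*[ij,p] - F*[ij,q])/(EG - F^2), Gamma^q_ij = (E*[ij,q] - F*[ij,p])/(EG - F^2)

Answer: Gamma_ppp = 0, Gamma_ppq = 0, Gamma_pqq = 3/5, Gamma_qpp = 0, Gamma_qpq = -1/6, Gamma_qqq = 0


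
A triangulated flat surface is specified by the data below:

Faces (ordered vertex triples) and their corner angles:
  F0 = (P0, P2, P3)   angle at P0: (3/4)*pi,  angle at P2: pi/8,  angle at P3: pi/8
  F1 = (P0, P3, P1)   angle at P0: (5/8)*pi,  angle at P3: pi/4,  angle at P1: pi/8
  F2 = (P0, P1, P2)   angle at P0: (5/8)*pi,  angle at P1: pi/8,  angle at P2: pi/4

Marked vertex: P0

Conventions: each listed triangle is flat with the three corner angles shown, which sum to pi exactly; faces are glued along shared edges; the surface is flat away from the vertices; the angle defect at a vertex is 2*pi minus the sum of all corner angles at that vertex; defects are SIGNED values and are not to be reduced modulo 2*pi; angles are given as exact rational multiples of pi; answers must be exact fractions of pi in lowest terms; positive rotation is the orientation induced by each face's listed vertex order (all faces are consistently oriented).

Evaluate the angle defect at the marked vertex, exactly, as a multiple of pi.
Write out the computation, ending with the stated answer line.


Sum of corner angles at P0: 2*pi
defect = 2*pi - 2*pi

Answer: defect(P0) = 0


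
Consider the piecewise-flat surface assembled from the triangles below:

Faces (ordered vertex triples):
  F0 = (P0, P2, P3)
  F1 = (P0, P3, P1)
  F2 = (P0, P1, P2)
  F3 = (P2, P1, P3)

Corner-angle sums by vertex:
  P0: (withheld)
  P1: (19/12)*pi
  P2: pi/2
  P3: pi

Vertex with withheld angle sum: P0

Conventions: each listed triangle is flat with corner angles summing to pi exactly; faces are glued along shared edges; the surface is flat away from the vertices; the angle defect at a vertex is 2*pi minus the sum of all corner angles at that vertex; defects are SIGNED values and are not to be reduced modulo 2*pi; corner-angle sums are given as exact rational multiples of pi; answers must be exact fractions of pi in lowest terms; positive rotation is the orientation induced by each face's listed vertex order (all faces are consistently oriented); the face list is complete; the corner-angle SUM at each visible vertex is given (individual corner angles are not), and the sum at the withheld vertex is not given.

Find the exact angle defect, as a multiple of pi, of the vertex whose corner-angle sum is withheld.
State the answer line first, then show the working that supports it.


Answer: defect(P0) = (13/12)*pi

V = 4, E = 6, F = 4; chi = V - E + F = 2
Gauss-Bonnet: total defect = 2*pi*chi = 4*pi; visible defects sum to (35/12)*pi


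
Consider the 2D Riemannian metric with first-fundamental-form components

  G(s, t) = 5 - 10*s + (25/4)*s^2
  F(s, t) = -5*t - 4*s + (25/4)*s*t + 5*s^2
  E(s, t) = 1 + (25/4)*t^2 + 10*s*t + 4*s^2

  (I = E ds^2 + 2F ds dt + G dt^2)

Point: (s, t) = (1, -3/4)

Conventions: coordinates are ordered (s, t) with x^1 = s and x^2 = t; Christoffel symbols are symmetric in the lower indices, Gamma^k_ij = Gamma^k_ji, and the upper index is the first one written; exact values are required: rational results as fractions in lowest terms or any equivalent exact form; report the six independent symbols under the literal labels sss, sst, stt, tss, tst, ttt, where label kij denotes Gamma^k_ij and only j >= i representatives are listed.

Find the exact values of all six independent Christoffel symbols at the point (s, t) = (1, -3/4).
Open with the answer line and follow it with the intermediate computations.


Answer: Gamma_sss = 16/81, Gamma_sst = 20/81, Gamma_stt = 0, Gamma_tss = 64/81, Gamma_tst = 80/81, Gamma_ttt = 0

E = 65/64, F = 1/16, G = 5/4 at the point
E_s = 1/2, E_t = 5/8, F_s = 21/16, F_t = 5/4, G_s = 5/2, G_t = 0
EG - F^2 = 81/64;  g^inv = (64/81) * [[5/4, -1/16], [-1/16, 65/64]]
first-kind symbols [ij,l] = (1/2)(d_i g_jl + d_j g_il - d_l g_ij): [ss,s] = E_s/2 = 1/4, [ss,t] = F_s - E_t/2 = 1, [st,s] = E_t/2 = 5/16, [st,t] = G_s/2 = 5/4, [tt,s] = F_t - G_s/2 = 0, [tt,t] = G_t/2 = 0
Gamma^s_ij = (G*[ij,s] - F*[ij,t])/(EG - F^2), Gamma^t_ij = (E*[ij,t] - F*[ij,s])/(EG - F^2)


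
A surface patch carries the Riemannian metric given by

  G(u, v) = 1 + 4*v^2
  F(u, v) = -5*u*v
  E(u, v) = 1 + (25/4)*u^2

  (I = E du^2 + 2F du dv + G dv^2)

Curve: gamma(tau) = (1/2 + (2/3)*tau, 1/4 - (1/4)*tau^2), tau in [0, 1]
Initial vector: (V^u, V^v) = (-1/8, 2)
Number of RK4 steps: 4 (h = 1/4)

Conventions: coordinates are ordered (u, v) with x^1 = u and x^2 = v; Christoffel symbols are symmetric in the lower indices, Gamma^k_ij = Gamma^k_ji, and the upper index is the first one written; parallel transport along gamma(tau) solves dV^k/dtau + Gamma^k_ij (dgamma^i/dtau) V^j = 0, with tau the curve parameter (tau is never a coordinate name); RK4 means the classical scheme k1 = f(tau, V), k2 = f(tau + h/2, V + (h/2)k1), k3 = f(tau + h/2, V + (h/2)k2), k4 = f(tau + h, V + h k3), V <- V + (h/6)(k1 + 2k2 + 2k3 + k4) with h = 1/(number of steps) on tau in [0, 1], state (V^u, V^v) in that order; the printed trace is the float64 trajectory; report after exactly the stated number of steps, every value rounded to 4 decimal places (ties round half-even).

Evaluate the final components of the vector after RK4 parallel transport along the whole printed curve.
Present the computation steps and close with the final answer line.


gamma'(tau) = (2/3, -(1/2)*tau); f(tau, V)^k = -Gamma^k_ij(gamma(tau)) gamma'^i(tau) V^j; h = 1/4; intermediate values shown to 6 dp
curve data and Christoffel symbols at the stage parameters:
  tau = 0.000000: gamma = (0.500000, 0.250000), gamma' = (0.666667, 0.000000); Gamma_uuu = 1.111111, Gamma_uuv = 0.000000, Gamma_uvv = -0.888889, Gamma_vuu = -0.444444, Gamma_vuv = 0.000000, Gamma_vvv = 0.355556
  tau = 0.125000: gamma = (0.583333, 0.246094), gamma' = (0.666667, -0.062500); Gamma_uuu = 1.082176, Gamma_uuv = 0.000000, Gamma_uvv = -0.865741, Gamma_vuu = -0.365234, Gamma_vuv = 0.000000, Gamma_vvv = 0.292187
  tau = 0.250000: gamma = (0.666667, 0.234375), gamma' = (0.666667, -0.125000); Gamma_uuu = 1.042317, Gamma_uuv = 0.000000, Gamma_uvv = -0.833854, Gamma_vuu = -0.293152, Gamma_vuv = 0.000000, Gamma_vvv = 0.234521
  tau = 0.375000: gamma = (0.750000, 0.214844), gamma' = (0.666667, -0.187500); Gamma_uuu = 0.997286, Gamma_uuv = 0.000000, Gamma_uvv = -0.797829, Gamma_vuu = -0.228545, Gamma_vuv = 0.000000, Gamma_vvv = 0.182836
  tau = 0.500000: gamma = (0.833333, 0.187500), gamma' = (0.666667, -0.250000); Gamma_uuu = 0.950269, Gamma_uuv = 0.000000, Gamma_uvv = -0.760215, Gamma_vuu = -0.171048, Gamma_vuv = 0.000000, Gamma_vvv = 0.136839
  tau = 0.625000: gamma = (0.916667, 0.152344), gamma' = (0.666667, -0.312500); Gamma_uuu = 0.903003, Gamma_uuv = 0.000000, Gamma_uvv = -0.722402, Gamma_vuu = -0.120058, Gamma_vuv = 0.000000, Gamma_vvv = 0.096047
  tau = 0.750000: gamma = (1.000000, 0.109375), gamma' = (0.666667, -0.375000); Gamma_uuu = 0.856416, Gamma_uuv = 0.000000, Gamma_uvv = -0.685133, Gamma_vuu = -0.074936, Gamma_vuv = 0.000000, Gamma_vvv = 0.059949
  tau = 0.875000: gamma = (1.083333, 0.058594), gamma' = (0.666667, -0.437500); Gamma_uuu = 0.810995, Gamma_uuv = 0.000000, Gamma_uvv = -0.648796, Gamma_vuu = -0.035091, Gamma_vuv = 0.000000, Gamma_vvv = 0.028073
  tau = 1.000000: gamma = (1.166667, 0.000000), gamma' = (0.666667, -0.500000); Gamma_uuu = 0.766983, Gamma_uuv = 0.000000, Gamma_uvv = -0.613587, Gamma_vuu = 0.000000, Gamma_vuv = 0.000000, Gamma_vvv = 0.000000
step 0: V^u = -0.1250, V^v = 2.0000
step 1: k1 = (0.092593, -0.037037), k2 = (-0.026136, 0.008821), k3 = (-0.015739, 0.005312), k4 = (-0.119008, 0.033471); V <- V + (h/6)(k1 + 2k2 + 2k3 + k4): V^u = -0.1296, V^v = 2.0010
step 2: k1 = (-0.118521, 0.033334), k2 = (-0.203954, 0.046739), k3 = (-0.197105, 0.045170), k4 = (-0.269135, 0.048444); V <- V + (h/6)(k1 + 2k2 + 2k3 + k4): V^u = -0.1792, V^v = 2.0121
step 3: k1 = (-0.268904, 0.048403), k2 = (-0.327506, 0.043543), k3 = (-0.322959, 0.042939), k4 = (-0.371325, 0.032491); V <- V + (h/6)(k1 + 2k2 + 2k3 + k4): V^u = -0.2600, V^v = 2.0227
step 4: k1 = (-0.371204, 0.032480), k2 = (-0.409600, 0.017723), k3 = (-0.406482, 0.017588), k4 = (-0.436964, 0.000000); V <- V + (h/6)(k1 + 2k2 + 2k3 + k4): V^u = -0.3617, V^v = 2.0270

Answer: V^u = -0.3617, V^v = 2.0270
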